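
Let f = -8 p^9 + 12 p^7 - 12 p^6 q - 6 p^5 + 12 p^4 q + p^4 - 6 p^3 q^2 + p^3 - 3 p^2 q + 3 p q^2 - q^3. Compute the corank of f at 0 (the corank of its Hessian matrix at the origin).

2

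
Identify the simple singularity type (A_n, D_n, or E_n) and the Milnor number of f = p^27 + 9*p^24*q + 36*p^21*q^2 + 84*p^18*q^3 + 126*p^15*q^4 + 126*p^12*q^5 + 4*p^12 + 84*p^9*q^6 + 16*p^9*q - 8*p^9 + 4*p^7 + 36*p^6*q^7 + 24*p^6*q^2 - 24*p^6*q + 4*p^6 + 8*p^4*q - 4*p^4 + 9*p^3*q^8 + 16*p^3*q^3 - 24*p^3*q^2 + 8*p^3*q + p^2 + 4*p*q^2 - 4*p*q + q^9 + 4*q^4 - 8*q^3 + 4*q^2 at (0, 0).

Type A_{8}, Milnor number mu = 8.

The Hessian of f at 0 is [[2, -4], [-4, 8]] with rank 1, so corank 1. A Groebner basis of the Jacobian ideal J(f) in C{p,q} is {2497*p^2/31552 + p*q^3 - 9959*p*q^2/15776 - 8973*p*q/15776 - 45*p/7888 + 1675*q^3/1972 + 3193*q^2/3944 + 45*q/3944, -p^2/1972 - 114*p*q^2/493 - 114*p*q/493 - 14*p/493 + q^4 + 222*q^3/493 + 201*q^2/493 + 28*q/493, p^3 + 675*p^2/493 - 4762*p*q^2/493 - 2297*p*q/493 + 171*p/986 + 5018*q^3/493 + 2065*q^2/493 - 171*q/493, p^2*q + 2855*p^2/15776 - 27921*p*q^2/7888 - 5243*p*q/7888 + 37*p/3944 + 3005*q^3/986 + 1231*q^2/1972 - 37*q/1972}; counting standard monomials gives mu = 8. Corank 1: A-series; mu = 8 gives A_8.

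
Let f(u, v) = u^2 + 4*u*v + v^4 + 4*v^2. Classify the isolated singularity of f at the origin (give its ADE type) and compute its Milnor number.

The Hessian of f at 0 has rank 1. Corank 1: A-series; mu = 3 gives A_3.

Type A_3, Milnor number mu = 3.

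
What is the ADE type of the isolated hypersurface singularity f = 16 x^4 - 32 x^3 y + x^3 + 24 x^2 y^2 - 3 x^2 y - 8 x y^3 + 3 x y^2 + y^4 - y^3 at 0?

E_6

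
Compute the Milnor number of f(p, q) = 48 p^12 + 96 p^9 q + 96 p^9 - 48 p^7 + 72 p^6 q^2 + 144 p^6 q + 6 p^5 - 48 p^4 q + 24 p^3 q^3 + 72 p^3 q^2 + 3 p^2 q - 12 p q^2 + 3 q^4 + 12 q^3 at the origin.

5

The Hessian of f at 0 is [[0, 0], [0, 0]] with rank 0, so corank 2. A Groebner basis of the Jacobian ideal J(f) in C{p,q} is {p^3 + 2*p^2 - 8*q^2, p^2/4 + q^3 - q^2, p*q - 2*q^2}; counting standard monomials gives mu = 5. Corank 2; j^3 = 3*q*(p - 2*q)^2 has shape L^2 M (L != M), so D-series; mu = 5 gives D_5.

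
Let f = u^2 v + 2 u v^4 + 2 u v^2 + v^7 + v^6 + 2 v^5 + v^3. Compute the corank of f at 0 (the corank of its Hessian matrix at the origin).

Hessian at 0 has rank 0.

2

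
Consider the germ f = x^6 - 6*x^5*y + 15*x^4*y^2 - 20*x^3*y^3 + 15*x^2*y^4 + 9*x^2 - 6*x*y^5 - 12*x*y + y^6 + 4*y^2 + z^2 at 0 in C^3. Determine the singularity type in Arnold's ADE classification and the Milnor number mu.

Type A5, Milnor number mu = 5.

The Hessian of f at 0 has rank 2. Corank 1: A-series; mu = 5 gives A_5.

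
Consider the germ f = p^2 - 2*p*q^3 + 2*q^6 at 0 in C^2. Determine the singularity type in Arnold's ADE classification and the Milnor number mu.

The Hessian of f at 0 is [[2, 0], [0, 0]] with rank 1, so corank 1. A Groebner basis of the Jacobian ideal J(f) in C{p,q} is {p*q^2, -p + q^3, p^2}; counting standard monomials gives mu = 5. Corank 1: A-series; mu = 5 gives A_5.

Type A_5, Milnor number mu = 5.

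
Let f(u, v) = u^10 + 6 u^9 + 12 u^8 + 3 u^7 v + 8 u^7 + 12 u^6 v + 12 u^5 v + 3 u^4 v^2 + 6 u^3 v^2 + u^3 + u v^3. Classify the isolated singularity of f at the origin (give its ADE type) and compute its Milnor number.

The Hessian of f at 0 has rank 0. Corank 2; j^3 = u^3 is a perfect cube, so E-series; the 4-jet and mu = 7 give E_7.

Type E_7, Milnor number mu = 7.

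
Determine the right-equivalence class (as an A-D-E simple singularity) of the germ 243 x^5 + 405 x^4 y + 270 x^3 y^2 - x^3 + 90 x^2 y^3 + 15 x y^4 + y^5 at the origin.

E_{8}

The Hessian of f at 0 has rank 0. Corank 2; j^3 = -x^3 is a perfect cube, so E-series; the 5-jet and mu = 8 give E_8.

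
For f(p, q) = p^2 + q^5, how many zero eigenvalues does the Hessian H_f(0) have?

Hessian at 0 has rank 1.

1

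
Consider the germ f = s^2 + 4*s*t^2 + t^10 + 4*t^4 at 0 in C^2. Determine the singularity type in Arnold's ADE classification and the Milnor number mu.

The Hessian of f at 0 has rank 1. Corank 1: A-series; mu = 9 gives A_9.

Type A_{9}, Milnor number mu = 9.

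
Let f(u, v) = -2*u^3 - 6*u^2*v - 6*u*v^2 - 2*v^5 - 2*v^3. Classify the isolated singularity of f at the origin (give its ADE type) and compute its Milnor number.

Type E_{8}, Milnor number mu = 8.

The Hessian of f at 0 is [[0, 0], [0, 0]] with rank 0, so corank 2. A Groebner basis of the Jacobian ideal J(f) in C{u,v} is {v^4, u^2 + 2*u*v + v^2}; counting standard monomials gives mu = 8. Corank 2; j^3 = -2*(u + v)^3 is a perfect cube, so E-series; the 5-jet and mu = 8 give E_8.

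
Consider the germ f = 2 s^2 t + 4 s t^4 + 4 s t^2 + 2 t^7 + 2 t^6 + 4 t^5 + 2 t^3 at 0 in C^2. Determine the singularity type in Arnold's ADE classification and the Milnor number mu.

Type D7, Milnor number mu = 7.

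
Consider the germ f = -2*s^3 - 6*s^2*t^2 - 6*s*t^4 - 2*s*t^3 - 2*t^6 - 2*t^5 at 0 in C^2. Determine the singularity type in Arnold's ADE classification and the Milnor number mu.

The Hessian of f at 0 has rank 0. Corank 2; j^3 = -2*s^3 is a perfect cube, so E-series; the 4-jet and mu = 7 give E_7.

Type E_7, Milnor number mu = 7.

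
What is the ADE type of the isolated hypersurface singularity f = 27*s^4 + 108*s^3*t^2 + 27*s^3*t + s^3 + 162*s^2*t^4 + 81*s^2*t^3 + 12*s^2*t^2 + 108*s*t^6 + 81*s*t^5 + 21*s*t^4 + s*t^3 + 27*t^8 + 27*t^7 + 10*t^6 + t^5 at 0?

The Hessian of f at 0 has rank 0. Corank 2; j^3 = s^3 is a perfect cube, so E-series; the 4-jet and mu = 7 give E_7.

E_{7}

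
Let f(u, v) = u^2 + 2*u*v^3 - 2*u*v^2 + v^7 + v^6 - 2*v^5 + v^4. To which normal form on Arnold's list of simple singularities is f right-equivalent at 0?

A_{6}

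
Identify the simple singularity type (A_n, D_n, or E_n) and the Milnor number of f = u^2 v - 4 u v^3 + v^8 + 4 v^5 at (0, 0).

Type D_9, Milnor number mu = 9.

The Hessian of f at 0 is [[0, 0], [0, 0]] with rank 0, so corank 2. A Groebner basis of the Jacobian ideal J(f) in C{u,v} is {u^4, u^3*v + u^2 - 2*u*v^2, -u^3/2 + u^2*v^2, -u*v/2 + v^3}; counting standard monomials gives mu = 9. Corank 2; j^3 = u^2*v has shape L^2 M (L != M), so D-series; mu = 9 gives D_9.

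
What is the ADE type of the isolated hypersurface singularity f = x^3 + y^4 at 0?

E_{6}

The Hessian of f at 0 has rank 0. Corank 2; j^3 = x^3 is a perfect cube, so E-series; the 4-jet and mu = 6 give E_6.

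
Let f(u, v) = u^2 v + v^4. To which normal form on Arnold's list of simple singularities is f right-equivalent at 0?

D5

The Hessian of f at 0 is [[0, 0], [0, 0]] with rank 0, so corank 2. A Groebner basis of the Jacobian ideal J(f) in C{u,v} is {u^3, u^2/4 + v^3, u*v}; counting standard monomials gives mu = 5. Corank 2; j^3 = u^2*v has shape L^2 M (L != M), so D-series; mu = 5 gives D_5.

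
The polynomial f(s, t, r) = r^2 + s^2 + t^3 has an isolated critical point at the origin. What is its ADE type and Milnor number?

Type A_2, Milnor number mu = 2.

The Hessian of f at 0 has rank 2. Corank 1: A-series; mu = 2 gives A_2.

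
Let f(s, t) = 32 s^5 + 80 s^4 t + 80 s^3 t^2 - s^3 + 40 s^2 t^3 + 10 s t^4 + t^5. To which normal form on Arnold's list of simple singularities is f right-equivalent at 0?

E8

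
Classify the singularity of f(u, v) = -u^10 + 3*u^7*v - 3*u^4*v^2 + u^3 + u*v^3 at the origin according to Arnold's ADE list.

The Hessian of f at 0 has rank 0. Corank 2; j^3 = u^3 is a perfect cube, so E-series; the 4-jet and mu = 7 give E_7.

E_{7}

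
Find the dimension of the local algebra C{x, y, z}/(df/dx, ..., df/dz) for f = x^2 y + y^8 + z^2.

The Hessian of f at 0 has rank 1. Corank 2; j^3 = x^2*y has shape L^2 M (L != M), so D-series; mu = 9 gives D_9.

9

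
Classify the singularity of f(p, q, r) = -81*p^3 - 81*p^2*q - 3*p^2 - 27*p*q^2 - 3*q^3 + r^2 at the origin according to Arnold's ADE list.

A_2

The Hessian of f at 0 is [[-6, 0, 0], [0, 0, 0], [0, 0, 2]] with rank 2, so corank 1. A Groebner basis of the Jacobian ideal J(f) in C{p,q,r} is {q^2, p, r}; counting standard monomials gives mu = 2. Corank 1: A-series; mu = 2 gives A_2.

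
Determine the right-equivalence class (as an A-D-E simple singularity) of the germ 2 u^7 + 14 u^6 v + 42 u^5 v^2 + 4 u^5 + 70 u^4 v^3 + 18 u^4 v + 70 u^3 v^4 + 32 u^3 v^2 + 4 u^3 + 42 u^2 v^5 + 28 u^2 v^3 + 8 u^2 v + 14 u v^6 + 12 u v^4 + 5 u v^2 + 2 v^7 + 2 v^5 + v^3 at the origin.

The Hessian of f at 0 has rank 0. Corank 2; j^3 = (u + v)*(2*u + v)^2 has shape L^2 M (L != M), so D-series; mu = 8 gives D_8.

D8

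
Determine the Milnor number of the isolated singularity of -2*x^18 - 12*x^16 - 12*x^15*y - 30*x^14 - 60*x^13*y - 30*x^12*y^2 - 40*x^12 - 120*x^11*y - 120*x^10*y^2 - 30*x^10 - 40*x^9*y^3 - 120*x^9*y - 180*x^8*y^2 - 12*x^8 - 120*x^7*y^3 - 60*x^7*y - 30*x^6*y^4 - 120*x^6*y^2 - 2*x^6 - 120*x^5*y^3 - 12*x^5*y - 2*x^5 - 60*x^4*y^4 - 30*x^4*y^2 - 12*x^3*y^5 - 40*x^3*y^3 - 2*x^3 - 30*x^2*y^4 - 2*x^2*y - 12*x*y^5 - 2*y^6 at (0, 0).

7

The Hessian of f at 0 is [[0, 0], [0, 0]] with rank 0, so corank 2. A Groebner basis of the Jacobian ideal J(f) in C{x,y} is {-x*y/6 + y^5, x*y^2, x^2 + x*y}; counting standard monomials gives mu = 7. Corank 2; j^3 = -2*x^2*(x + y) has shape L^2 M (L != M), so D-series; mu = 7 gives D_7.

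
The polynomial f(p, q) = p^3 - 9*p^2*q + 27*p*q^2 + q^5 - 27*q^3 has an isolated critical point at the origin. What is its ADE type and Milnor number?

Type E8, Milnor number mu = 8.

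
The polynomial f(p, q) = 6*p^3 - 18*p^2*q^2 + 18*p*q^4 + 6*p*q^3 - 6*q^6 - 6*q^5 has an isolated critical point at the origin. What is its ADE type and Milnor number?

The Hessian of f at 0 has rank 0. Corank 2; j^3 = 6*p^3 is a perfect cube, so E-series; the 4-jet and mu = 7 give E_7.

Type E_{7}, Milnor number mu = 7.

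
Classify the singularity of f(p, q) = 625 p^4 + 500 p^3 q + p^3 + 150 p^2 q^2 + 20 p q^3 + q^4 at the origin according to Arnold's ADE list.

The Hessian of f at 0 has rank 0. Corank 2; j^3 = p^3 is a perfect cube, so E-series; the 4-jet and mu = 6 give E_6.

E_{6}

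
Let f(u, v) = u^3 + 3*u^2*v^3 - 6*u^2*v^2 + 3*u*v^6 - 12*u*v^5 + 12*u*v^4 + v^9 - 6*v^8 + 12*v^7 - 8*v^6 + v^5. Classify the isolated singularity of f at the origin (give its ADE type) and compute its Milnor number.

The Hessian of f at 0 has rank 0. Corank 2; j^3 = u^3 is a perfect cube, so E-series; the 5-jet and mu = 8 give E_8.

Type E_8, Milnor number mu = 8.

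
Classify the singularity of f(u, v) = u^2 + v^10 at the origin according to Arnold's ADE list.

The Hessian of f at 0 has rank 1. Corank 1: A-series; mu = 9 gives A_9.

A_9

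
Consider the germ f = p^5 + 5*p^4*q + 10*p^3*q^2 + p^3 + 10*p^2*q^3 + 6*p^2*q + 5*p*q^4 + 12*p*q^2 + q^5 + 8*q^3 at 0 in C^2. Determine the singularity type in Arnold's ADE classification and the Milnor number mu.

Type E_{8}, Milnor number mu = 8.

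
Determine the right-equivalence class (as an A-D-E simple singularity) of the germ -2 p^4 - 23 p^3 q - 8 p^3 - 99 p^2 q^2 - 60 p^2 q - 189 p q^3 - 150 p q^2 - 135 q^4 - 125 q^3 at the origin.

E_{7}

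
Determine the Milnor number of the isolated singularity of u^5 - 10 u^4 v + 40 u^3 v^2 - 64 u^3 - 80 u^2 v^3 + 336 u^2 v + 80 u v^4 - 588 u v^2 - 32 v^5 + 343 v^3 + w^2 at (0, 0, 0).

8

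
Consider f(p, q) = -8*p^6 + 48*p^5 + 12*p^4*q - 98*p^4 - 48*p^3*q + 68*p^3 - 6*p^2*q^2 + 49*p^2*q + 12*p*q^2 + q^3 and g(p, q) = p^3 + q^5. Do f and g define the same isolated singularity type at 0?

No.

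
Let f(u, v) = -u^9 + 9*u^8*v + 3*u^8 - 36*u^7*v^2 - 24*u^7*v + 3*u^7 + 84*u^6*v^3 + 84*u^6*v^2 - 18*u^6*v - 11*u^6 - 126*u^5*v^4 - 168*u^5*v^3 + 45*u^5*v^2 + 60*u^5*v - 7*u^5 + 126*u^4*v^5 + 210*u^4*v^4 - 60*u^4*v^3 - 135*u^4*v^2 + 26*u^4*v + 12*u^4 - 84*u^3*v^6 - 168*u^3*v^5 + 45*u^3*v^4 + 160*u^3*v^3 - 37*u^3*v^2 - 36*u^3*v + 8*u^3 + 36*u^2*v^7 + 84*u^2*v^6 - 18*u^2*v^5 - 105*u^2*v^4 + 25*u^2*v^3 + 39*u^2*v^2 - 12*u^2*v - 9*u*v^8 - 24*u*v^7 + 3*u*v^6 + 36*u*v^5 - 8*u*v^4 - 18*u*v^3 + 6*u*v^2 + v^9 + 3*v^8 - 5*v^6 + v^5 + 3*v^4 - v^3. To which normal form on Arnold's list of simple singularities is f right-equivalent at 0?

E8

The Hessian of f at 0 has rank 0. Corank 2; j^3 = (2*u - v)^3 is a perfect cube, so E-series; the 5-jet and mu = 8 give E_8.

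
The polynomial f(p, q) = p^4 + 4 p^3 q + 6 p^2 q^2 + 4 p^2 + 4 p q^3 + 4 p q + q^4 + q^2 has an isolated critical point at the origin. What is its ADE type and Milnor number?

The Hessian of f at 0 is [[8, 4], [4, 2]] with rank 1, so corank 1. A Groebner basis of the Jacobian ideal J(f) in C{p,q} is {q^3, p + q/2}; counting standard monomials gives mu = 3. Corank 1: A-series; mu = 3 gives A_3.

Type A_{3}, Milnor number mu = 3.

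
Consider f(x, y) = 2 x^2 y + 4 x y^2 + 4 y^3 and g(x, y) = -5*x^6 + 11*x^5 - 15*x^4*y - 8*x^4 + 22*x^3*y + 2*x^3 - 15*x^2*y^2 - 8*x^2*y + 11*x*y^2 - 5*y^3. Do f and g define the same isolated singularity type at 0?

Yes.

The Hessian of f at 0 is [[0, 0], [0, 0]] with rank 0, so corank 2. A Groebner basis of the Jacobian ideal J(f) in C{x,y} is {y^3, x^2 + 2*y^2, x*y + y^2}; counting standard monomials gives mu = 4. Corank 2; j^3 = 2*y*(x^2 + 2*x*y + 2*y^2) splits into three distinct lines over C (the quadratic factor has nonzero discriminant), so D_4. The Hessian of g at 0 is [[0, 0], [0, 0]] with rank 0, so corank 2. A Groebner basis of the Jacobian ideal J(g) in C{x,y} is {y^3, x^2 + y^2/2, x*y - y^2/2}; counting standard monomials gives mu = 4. Corank 2; j^3 = (x - y)*(2*x^2 - 6*x*y + 5*y^2) splits into three distinct lines over C (the quadratic factor has nonzero discriminant), so D_4. Both have type D_4, hence right-equivalent.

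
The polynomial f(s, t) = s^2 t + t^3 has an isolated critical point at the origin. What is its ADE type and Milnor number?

Type D4, Milnor number mu = 4.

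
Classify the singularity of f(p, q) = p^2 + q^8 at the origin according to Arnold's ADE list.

A7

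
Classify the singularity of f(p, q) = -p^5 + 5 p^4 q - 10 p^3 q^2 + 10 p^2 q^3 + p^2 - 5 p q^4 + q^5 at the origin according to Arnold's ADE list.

A4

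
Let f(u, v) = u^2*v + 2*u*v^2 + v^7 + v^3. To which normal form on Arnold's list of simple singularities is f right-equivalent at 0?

The Hessian of f at 0 has rank 0. Corank 2; j^3 = v*(u + v)^2 has shape L^2 M (L != M), so D-series; mu = 8 gives D_8.

D_{8}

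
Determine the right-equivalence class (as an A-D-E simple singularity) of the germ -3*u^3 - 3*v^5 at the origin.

E_8

The Hessian of f at 0 is [[0, 0], [0, 0]] with rank 0, so corank 2. A Groebner basis of the Jacobian ideal J(f) in C{u,v} is {v^4, u^2}; counting standard monomials gives mu = 8. Corank 2; j^3 = -3*u^3 is a perfect cube, so E-series; the 5-jet and mu = 8 give E_8.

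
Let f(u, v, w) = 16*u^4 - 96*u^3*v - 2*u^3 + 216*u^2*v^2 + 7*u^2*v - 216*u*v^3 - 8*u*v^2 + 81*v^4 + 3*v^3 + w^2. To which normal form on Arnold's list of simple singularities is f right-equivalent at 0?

D_{5}

The Hessian of f at 0 has rank 1. Corank 2; j^3 = -(u - v)^2*(2*u - 3*v) has shape L^2 M (L != M), so D-series; mu = 5 gives D_5.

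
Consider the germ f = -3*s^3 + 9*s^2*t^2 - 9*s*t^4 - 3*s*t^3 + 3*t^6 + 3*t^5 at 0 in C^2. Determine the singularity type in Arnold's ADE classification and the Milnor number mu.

Type E_7, Milnor number mu = 7.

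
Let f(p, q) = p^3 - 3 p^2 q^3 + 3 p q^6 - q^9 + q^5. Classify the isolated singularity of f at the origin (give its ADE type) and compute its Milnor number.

The Hessian of f at 0 has rank 0. Corank 2; j^3 = p^3 is a perfect cube, so E-series; the 5-jet and mu = 8 give E_8.

Type E8, Milnor number mu = 8.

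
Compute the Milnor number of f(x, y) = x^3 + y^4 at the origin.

The Hessian of f at 0 is [[0, 0], [0, 0]] with rank 0, so corank 2. A Groebner basis of the Jacobian ideal J(f) in C{x,y} is {y^3, x^2}; counting standard monomials gives mu = 6. Corank 2; j^3 = x^3 is a perfect cube, so E-series; the 4-jet and mu = 6 give E_6.

6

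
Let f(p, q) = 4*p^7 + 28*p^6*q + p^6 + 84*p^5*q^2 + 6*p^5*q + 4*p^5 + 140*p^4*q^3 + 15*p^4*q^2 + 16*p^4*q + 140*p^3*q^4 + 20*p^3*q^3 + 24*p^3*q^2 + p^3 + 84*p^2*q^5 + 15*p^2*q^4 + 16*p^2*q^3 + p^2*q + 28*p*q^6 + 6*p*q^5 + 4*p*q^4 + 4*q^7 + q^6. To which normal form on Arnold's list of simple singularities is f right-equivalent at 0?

The Hessian of f at 0 is [[0, 0], [0, 0]] with rank 0, so corank 2. A Groebner basis of the Jacobian ideal J(f) in C{p,q} is {p^2/2 + p*q/2 + q^4, p^3, p^2*q, -p^2/3 + p*q^2}; counting standard monomials gives mu = 7. Corank 2; j^3 = p^2*(p + q) has shape L^2 M (L != M), so D-series; mu = 7 gives D_7.

D_{7}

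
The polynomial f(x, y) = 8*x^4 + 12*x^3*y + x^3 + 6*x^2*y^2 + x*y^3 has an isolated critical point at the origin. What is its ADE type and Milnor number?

Type E7, Milnor number mu = 7.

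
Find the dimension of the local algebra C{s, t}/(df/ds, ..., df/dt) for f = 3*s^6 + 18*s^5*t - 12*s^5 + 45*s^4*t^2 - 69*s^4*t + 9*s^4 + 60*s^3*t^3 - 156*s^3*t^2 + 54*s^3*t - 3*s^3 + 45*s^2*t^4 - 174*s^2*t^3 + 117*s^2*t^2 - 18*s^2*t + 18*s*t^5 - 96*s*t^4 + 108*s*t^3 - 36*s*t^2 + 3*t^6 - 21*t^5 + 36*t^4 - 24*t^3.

The Hessian of f at 0 is [[0, 0], [0, 0]] with rank 0, so corank 2. A Groebner basis of the Jacobian ideal J(f) in C{s,t} is {-7*s^2/8 + s*t^3 + 7*s*t^2/4 - 7*s*t/2 + 7*t^3/2 - 7*t^2/2, s^2/2 - s*t^2 + 2*s*t + t^4 - 2*t^3 + 2*t^2, s^3 - 3*s^2/2 - 9*s*t^2 - 6*s*t - 10*t^3 - 6*t^2, s^2*t + s^2/4 + 7*s*t^2/2 + s*t + 3*t^3 + t^2}; counting standard monomials gives mu = 8. Corank 2; j^3 = -3*(s + 2*t)^3 is a perfect cube, so E-series; the 5-jet and mu = 8 give E_8.

8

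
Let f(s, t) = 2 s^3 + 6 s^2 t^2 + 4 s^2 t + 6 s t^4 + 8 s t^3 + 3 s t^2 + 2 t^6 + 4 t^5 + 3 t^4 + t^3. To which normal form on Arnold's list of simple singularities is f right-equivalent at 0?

The Hessian of f at 0 has rank 0. Corank 2; j^3 = (s + t)*(2*s^2 + 2*s*t + t^2) splits into three distinct lines over C (the quadratic factor has nonzero discriminant), so D_4.

D_4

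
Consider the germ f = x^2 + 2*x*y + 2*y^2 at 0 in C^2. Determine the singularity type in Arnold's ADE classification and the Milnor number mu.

Type A_1, Milnor number mu = 1.

The Hessian of f at 0 is [[2, 2], [2, 4]] with rank 2, so corank 0. A Groebner basis of the Jacobian ideal J(f) in C{x,y} is {x, y}; counting standard monomials gives mu = 1. Corank 0: nondegenerate Morse point, so A_1.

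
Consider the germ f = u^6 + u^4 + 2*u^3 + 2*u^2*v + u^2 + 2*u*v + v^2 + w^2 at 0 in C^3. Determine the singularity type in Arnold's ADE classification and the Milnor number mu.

Type A_{5}, Milnor number mu = 5.

The Hessian of f at 0 has rank 2. Corank 1: A-series; mu = 5 gives A_5.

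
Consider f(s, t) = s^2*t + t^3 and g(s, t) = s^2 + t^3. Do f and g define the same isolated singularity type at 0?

No.

The Hessian of f at 0 is [[0, 0], [0, 0]] with rank 0, so corank 2. A Groebner basis of the Jacobian ideal J(f) in C{s,t} is {t^3, s^2 + 3*t^2, s*t}; counting standard monomials gives mu = 4. Corank 2; j^3 = t*(s^2 + t^2) splits into three distinct lines over C (the quadratic factor has nonzero discriminant), so D_4. The Hessian of g at 0 is [[2, 0], [0, 0]] with rank 1, so corank 1. A Groebner basis of the Jacobian ideal J(g) in C{s,t} is {t^2, s}; counting standard monomials gives mu = 2. Corank 1: A-series; mu = 2 gives A_2. f is D_4 but g is A_2, hence not right-equivalent.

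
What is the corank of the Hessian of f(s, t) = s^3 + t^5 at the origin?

Hessian at 0 has rank 0.

2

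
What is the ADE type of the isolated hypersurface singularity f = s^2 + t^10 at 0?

A_9

The Hessian of f at 0 has rank 1. Corank 1: A-series; mu = 9 gives A_9.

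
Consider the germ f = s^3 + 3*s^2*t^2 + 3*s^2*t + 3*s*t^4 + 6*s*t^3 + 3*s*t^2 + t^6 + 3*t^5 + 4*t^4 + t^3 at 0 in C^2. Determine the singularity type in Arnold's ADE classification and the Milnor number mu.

Type E_6, Milnor number mu = 6.

The Hessian of f at 0 has rank 0. Corank 2; j^3 = (s + t)^3 is a perfect cube, so E-series; the 4-jet and mu = 6 give E_6.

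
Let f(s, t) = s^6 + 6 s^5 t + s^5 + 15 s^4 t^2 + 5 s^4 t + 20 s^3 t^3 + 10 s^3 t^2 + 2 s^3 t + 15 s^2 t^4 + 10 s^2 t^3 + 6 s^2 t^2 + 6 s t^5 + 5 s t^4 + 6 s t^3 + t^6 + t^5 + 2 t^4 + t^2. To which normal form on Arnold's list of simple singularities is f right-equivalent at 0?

The Hessian of f at 0 is [[0, 0], [0, 2]] with rank 1, so corank 1. A Groebner basis of the Jacobian ideal J(f) in C{s,t} is {s^3 + t, s*t, t^2}; counting standard monomials gives mu = 4. Corank 1: A-series; mu = 4 gives A_4.

A_4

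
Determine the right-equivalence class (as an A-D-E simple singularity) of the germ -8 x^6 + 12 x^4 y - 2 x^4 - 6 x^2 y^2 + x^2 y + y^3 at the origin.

The Hessian of f at 0 is [[0, 0], [0, 0]] with rank 0, so corank 2. A Groebner basis of the Jacobian ideal J(f) in C{x,y} is {y^3, x^2 + 3*y^2, x*y}; counting standard monomials gives mu = 4. Corank 2; j^3 = y*(x^2 + y^2) splits into three distinct lines over C (the quadratic factor has nonzero discriminant), so D_4.

D_{4}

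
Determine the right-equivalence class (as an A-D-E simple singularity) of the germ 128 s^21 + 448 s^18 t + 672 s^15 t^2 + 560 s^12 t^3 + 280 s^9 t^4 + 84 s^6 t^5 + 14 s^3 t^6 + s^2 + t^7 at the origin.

A6

The Hessian of f at 0 is [[2, 0], [0, 0]] with rank 1, so corank 1. A Groebner basis of the Jacobian ideal J(f) in C{s,t} is {t^6, s}; counting standard monomials gives mu = 6. Corank 1: A-series; mu = 6 gives A_6.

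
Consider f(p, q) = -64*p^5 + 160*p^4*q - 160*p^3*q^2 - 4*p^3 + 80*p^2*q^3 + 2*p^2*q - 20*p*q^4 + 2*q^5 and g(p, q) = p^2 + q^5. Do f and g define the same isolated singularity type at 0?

No.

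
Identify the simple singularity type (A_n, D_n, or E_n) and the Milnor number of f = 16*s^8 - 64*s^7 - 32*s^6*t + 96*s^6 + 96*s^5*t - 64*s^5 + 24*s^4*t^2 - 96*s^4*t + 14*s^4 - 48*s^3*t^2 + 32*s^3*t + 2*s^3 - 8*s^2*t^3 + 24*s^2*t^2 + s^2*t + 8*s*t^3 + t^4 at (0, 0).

Type D_{5}, Milnor number mu = 5.

The Hessian of f at 0 has rank 0. Corank 2; j^3 = s^2*(2*s + t) has shape L^2 M (L != M), so D-series; mu = 5 gives D_5.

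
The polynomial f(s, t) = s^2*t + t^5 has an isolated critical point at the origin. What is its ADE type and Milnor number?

The Hessian of f at 0 has rank 0. Corank 2; j^3 = s^2*t has shape L^2 M (L != M), so D-series; mu = 6 gives D_6.

Type D_{6}, Milnor number mu = 6.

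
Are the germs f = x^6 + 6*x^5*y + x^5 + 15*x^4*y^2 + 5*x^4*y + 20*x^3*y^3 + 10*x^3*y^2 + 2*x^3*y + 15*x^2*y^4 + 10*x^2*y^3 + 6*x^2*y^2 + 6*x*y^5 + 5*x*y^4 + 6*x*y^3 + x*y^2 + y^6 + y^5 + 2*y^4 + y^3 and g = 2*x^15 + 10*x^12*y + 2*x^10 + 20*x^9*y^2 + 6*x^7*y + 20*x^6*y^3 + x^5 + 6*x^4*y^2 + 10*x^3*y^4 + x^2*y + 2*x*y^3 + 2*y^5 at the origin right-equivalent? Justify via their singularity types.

No.

The Hessian of f at 0 is [[0, 0], [0, 0]] with rank 0, so corank 2. A Groebner basis of the Jacobian ideal J(f) in C{x,y} is {x^3 - 21*x*y^2 + x*y - 2*y^2, x^2*y + 8*x*y^2 + y^2, y^3}; counting standard monomials gives mu = 7. Corank 2; j^3 = y^2*(x + y) has shape L^2 M (L != M), so D-series; mu = 7 gives D_7. The Hessian of g at 0 is [[0, 0], [0, 0]] with rank 0, so corank 2. A Groebner basis of the Jacobian ideal J(g) in C{x,y} is {x^3, x^2*y, -x^2/4 + x*y^2, x*y + y^3}; counting standard monomials gives mu = 6. Corank 2; j^3 = x^2*y has shape L^2 M (L != M), so D-series; mu = 6 gives D_6. f is D_7 but g is D_6, hence not right-equivalent.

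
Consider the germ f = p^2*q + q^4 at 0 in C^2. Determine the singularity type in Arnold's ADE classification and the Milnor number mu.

Type D_{5}, Milnor number mu = 5.

The Hessian of f at 0 is [[0, 0], [0, 0]] with rank 0, so corank 2. A Groebner basis of the Jacobian ideal J(f) in C{p,q} is {p^3, p^2/4 + q^3, p*q}; counting standard monomials gives mu = 5. Corank 2; j^3 = p^2*q has shape L^2 M (L != M), so D-series; mu = 5 gives D_5.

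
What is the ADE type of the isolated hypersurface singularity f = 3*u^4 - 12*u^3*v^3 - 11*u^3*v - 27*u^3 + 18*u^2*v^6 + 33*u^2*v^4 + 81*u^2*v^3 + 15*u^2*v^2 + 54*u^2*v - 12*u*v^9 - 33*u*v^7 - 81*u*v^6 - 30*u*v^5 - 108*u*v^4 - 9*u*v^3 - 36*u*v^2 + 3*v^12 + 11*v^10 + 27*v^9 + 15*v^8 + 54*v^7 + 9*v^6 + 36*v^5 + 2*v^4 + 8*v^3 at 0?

E7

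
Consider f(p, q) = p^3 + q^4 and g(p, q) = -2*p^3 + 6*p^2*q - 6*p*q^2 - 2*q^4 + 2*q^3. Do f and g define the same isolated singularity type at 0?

Yes.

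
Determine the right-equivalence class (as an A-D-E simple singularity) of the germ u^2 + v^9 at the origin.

A_8

The Hessian of f at 0 has rank 1. Corank 1: A-series; mu = 8 gives A_8.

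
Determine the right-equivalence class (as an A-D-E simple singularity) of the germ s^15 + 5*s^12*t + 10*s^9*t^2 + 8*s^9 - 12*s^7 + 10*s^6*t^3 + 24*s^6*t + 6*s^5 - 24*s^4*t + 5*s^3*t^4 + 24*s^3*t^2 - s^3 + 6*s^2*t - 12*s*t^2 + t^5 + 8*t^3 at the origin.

The Hessian of f at 0 is [[0, 0], [0, 0]] with rank 0, so corank 2. A Groebner basis of the Jacobian ideal J(f) in C{s,t} is {-s^2/32 + s*t^3 + s*t/8 - t^2/8, t^4, s^3 - 12*s*t^2 + 16*t^3, s^2*t - 4*s*t^2 + 4*t^3}; counting standard monomials gives mu = 8. Corank 2; j^3 = -(s - 2*t)^3 is a perfect cube, so E-series; the 5-jet and mu = 8 give E_8.

E_{8}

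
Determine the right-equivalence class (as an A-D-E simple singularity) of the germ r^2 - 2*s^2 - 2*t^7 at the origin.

A_{6}

The Hessian of f at 0 has rank 2. Corank 1: A-series; mu = 6 gives A_6.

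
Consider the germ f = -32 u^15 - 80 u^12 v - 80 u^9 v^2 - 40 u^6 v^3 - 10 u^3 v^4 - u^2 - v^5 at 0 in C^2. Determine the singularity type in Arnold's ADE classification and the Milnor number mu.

The Hessian of f at 0 has rank 1. Corank 1: A-series; mu = 4 gives A_4.

Type A_4, Milnor number mu = 4.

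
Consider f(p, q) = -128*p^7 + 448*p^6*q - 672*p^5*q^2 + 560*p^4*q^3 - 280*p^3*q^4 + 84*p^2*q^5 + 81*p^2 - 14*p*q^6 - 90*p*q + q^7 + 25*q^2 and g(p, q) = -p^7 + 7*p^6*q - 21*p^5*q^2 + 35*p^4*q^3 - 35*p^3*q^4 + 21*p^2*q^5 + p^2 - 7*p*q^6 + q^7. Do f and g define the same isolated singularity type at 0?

Yes.

The Hessian of f at 0 has rank 1. Corank 1: A-series; mu = 6 gives A_6. The Hessian of g at 0 has rank 1. Corank 1: A-series; mu = 6 gives A_6. Both have type A_6, hence right-equivalent.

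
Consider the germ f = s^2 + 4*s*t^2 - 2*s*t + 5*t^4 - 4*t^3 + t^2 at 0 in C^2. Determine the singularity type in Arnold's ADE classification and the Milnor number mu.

Type A3, Milnor number mu = 3.

The Hessian of f at 0 is [[2, -2], [-2, 2]] with rank 1, so corank 1. A Groebner basis of the Jacobian ideal J(f) in C{s,t} is {s^2 + s/2 - t/2, s*t + s/2 - t/2, s/2 + t^2 - t/2}; counting standard monomials gives mu = 3. Corank 1: A-series; mu = 3 gives A_3.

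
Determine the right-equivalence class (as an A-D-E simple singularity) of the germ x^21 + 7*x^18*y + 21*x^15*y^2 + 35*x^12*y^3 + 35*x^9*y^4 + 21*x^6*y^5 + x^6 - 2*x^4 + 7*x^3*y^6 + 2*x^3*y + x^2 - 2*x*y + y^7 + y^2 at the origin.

A_{6}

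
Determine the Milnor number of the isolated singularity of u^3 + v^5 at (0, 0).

The Hessian of f at 0 has rank 0. Corank 2; j^3 = u^3 is a perfect cube, so E-series; the 5-jet and mu = 8 give E_8.

8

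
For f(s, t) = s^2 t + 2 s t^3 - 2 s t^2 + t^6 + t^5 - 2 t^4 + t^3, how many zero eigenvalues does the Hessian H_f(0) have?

2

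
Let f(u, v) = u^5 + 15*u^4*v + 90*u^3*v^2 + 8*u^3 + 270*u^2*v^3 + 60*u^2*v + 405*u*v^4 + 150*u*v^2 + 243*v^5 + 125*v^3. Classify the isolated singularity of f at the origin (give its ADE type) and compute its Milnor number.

Type E_8, Milnor number mu = 8.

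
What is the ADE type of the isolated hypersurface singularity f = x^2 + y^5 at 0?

A_{4}

The Hessian of f at 0 has rank 1. Corank 1: A-series; mu = 4 gives A_4.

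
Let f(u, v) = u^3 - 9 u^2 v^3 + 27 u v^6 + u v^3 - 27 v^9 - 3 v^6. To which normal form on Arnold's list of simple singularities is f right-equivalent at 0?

The Hessian of f at 0 is [[0, 0], [0, 0]] with rank 0, so corank 2. A Groebner basis of the Jacobian ideal J(f) in C{u,v} is {u^3, u*v^2, 3*u^2 + v^3}; counting standard monomials gives mu = 7. Corank 2; j^3 = u^3 is a perfect cube, so E-series; the 4-jet and mu = 7 give E_7.

E_{7}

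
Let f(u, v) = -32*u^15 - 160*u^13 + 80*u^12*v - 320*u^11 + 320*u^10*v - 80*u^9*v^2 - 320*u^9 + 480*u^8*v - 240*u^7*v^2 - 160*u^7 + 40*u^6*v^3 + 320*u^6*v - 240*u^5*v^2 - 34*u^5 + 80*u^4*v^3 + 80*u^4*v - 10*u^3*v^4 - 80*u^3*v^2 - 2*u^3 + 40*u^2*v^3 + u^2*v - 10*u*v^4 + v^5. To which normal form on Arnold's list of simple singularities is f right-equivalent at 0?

D6

The Hessian of f at 0 is [[0, 0], [0, 0]] with rank 0, so corank 2. A Groebner basis of the Jacobian ideal J(f) in C{u,v} is {u*v/10 + v^4, u*v^2, u^2 - u*v/2}; counting standard monomials gives mu = 6. Corank 2; j^3 = -u^2*(2*u - v) has shape L^2 M (L != M), so D-series; mu = 6 gives D_6.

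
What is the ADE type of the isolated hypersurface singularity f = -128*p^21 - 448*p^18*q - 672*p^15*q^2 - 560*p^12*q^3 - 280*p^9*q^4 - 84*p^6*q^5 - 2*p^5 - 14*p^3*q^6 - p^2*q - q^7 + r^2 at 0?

D_8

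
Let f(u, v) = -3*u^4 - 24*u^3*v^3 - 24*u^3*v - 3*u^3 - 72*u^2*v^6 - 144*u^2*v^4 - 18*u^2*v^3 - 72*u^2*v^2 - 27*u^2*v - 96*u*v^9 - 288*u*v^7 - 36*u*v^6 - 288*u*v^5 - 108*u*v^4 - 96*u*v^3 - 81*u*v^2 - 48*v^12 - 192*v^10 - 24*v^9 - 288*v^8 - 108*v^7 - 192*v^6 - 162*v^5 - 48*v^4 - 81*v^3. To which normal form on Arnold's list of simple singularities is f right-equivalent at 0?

E_6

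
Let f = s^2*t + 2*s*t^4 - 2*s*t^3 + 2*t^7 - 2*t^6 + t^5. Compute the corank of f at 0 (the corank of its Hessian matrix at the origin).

2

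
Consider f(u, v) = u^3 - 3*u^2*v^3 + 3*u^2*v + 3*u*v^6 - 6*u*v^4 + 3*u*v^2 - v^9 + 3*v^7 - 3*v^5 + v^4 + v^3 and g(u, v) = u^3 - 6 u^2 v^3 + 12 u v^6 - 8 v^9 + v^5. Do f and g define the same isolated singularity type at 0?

No.

The Hessian of f at 0 has rank 0. Corank 2; j^3 = (u + v)^3 is a perfect cube, so E-series; the 4-jet and mu = 6 give E_6. The Hessian of g at 0 has rank 0. Corank 2; j^3 = u^3 is a perfect cube, so E-series; the 5-jet and mu = 8 give E_8. f is E_6 but g is E_8, hence not right-equivalent.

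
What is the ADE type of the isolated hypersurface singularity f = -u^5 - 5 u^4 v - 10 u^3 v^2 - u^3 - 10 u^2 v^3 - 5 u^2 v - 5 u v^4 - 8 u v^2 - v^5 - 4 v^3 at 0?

The Hessian of f at 0 has rank 0. Corank 2; j^3 = -(u + v)*(u + 2*v)^2 has shape L^2 M (L != M), so D-series; mu = 6 gives D_6.

D_{6}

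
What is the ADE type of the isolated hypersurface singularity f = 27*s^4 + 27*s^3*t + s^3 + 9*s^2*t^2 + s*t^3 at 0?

E7

The Hessian of f at 0 has rank 0. Corank 2; j^3 = s^3 is a perfect cube, so E-series; the 4-jet and mu = 7 give E_7.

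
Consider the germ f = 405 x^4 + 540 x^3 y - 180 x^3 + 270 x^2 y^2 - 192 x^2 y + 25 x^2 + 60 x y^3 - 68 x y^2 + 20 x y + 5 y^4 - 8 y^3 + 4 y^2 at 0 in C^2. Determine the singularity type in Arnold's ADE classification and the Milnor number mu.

The Hessian of f at 0 has rank 1. Corank 1: A-series; mu = 3 gives A_3.

Type A_{3}, Milnor number mu = 3.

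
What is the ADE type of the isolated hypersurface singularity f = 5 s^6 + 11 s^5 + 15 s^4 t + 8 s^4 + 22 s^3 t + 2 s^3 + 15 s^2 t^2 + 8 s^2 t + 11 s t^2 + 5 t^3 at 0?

The Hessian of f at 0 has rank 0. Corank 2; j^3 = (s + t)*(2*s^2 + 6*s*t + 5*t^2) splits into three distinct lines over C (the quadratic factor has nonzero discriminant), so D_4.

D_4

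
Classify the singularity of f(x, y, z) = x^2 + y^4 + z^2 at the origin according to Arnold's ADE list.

A3

The Hessian of f at 0 has rank 2. Corank 1: A-series; mu = 3 gives A_3.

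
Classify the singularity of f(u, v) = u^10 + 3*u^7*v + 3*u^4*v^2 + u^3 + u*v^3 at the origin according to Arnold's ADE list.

E7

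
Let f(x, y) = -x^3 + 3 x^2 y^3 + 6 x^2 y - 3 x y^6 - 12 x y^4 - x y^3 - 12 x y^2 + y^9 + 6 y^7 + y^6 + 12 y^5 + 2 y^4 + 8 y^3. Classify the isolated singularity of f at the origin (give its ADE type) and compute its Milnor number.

Type E_{7}, Milnor number mu = 7.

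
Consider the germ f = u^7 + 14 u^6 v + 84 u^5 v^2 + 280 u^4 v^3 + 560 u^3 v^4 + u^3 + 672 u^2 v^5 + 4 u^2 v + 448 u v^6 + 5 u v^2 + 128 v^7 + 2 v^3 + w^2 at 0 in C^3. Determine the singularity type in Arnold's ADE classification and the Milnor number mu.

Type D_{8}, Milnor number mu = 8.

The Hessian of f at 0 is [[0, 0, 0], [0, 0, 0], [0, 0, 2]] with rank 1, so corank 2. A Groebner basis of the Jacobian ideal J(f) in C{u,v,w} is {-u*v/7 + v^6 - v^2/7, u*v^2 + v^3, u^2 + 3*u*v + 2*v^2, w}; counting standard monomials gives mu = 8. Corank 2; j^3 = (u + v)^2*(u + 2*v) has shape L^2 M (L != M), so D-series; mu = 8 gives D_8.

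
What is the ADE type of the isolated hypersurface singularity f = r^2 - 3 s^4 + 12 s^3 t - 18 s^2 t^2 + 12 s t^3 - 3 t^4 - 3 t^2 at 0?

A_{3}

The Hessian of f at 0 is [[0, 0, 0], [0, -6, 0], [0, 0, 2]] with rank 2, so corank 1. A Groebner basis of the Jacobian ideal J(f) in C{s,t,r} is {s^3, t, r}; counting standard monomials gives mu = 3. Corank 1: A-series; mu = 3 gives A_3.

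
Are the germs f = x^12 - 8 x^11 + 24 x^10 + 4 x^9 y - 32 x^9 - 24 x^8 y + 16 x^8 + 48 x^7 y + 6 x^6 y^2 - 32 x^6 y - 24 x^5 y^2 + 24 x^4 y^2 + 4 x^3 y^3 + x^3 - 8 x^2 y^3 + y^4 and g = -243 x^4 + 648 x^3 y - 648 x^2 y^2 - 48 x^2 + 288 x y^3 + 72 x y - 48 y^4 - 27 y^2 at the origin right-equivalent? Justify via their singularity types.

The Hessian of f at 0 is [[0, 0], [0, 0]] with rank 0, so corank 2. A Groebner basis of the Jacobian ideal J(f) in C{x,y} is {y^3, x^2}; counting standard monomials gives mu = 6. Corank 2; j^3 = x^3 is a perfect cube, so E-series; the 4-jet and mu = 6 give E_6. The Hessian of g at 0 is [[-96, 72], [72, -54]] with rank 1, so corank 1. A Groebner basis of the Jacobian ideal J(g) in C{x,y} is {y^3, x - 3*y/4}; counting standard monomials gives mu = 3. Corank 1: A-series; mu = 3 gives A_3. f is E_6 but g is A_3, hence not right-equivalent.

No.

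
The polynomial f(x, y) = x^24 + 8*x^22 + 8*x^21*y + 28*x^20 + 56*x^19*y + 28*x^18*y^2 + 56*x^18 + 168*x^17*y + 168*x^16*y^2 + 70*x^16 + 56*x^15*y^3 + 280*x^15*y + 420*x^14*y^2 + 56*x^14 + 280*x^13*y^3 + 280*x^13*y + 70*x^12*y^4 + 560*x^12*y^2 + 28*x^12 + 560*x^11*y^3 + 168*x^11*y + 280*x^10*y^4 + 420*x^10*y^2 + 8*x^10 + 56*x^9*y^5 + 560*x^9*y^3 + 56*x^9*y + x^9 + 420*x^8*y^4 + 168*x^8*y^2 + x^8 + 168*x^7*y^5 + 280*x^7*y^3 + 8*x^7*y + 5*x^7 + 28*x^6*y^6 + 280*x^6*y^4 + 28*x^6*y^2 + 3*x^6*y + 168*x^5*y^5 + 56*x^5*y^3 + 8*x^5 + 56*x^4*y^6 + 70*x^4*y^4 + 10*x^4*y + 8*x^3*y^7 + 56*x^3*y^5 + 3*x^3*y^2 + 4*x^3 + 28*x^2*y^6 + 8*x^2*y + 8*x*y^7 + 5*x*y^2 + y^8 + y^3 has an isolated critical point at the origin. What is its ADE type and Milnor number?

Type D9, Milnor number mu = 9.

The Hessian of f at 0 has rank 0. Corank 2; j^3 = (x + y)*(2*x + y)^2 has shape L^2 M (L != M), so D-series; mu = 9 gives D_9.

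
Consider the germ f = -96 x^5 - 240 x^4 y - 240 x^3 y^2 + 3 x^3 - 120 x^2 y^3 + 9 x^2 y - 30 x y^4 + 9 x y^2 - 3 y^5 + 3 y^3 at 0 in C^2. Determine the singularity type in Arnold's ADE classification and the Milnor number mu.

The Hessian of f at 0 has rank 0. Corank 2; j^3 = 3*(x + y)^3 is a perfect cube, so E-series; the 5-jet and mu = 8 give E_8.

Type E_{8}, Milnor number mu = 8.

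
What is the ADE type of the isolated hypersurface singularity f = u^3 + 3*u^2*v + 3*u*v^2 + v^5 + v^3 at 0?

E_{8}

The Hessian of f at 0 is [[0, 0], [0, 0]] with rank 0, so corank 2. A Groebner basis of the Jacobian ideal J(f) in C{u,v} is {v^4, u^2 + 2*u*v + v^2}; counting standard monomials gives mu = 8. Corank 2; j^3 = (u + v)^3 is a perfect cube, so E-series; the 5-jet and mu = 8 give E_8.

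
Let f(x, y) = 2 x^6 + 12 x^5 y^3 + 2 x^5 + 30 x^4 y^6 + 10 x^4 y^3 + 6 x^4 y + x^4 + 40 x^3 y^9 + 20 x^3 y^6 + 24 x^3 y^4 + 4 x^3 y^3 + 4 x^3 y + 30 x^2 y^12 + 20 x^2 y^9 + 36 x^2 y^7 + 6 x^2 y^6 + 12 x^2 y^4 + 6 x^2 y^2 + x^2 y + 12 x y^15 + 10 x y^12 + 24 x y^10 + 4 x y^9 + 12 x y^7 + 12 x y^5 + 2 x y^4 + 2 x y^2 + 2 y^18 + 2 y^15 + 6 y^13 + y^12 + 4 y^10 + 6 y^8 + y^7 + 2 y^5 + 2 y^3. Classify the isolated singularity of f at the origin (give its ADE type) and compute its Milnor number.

The Hessian of f at 0 is [[0, 0], [0, 0]] with rank 0, so corank 2. A Groebner basis of the Jacobian ideal J(f) in C{x,y} is {y^3, x^2 + 2*y^2, x*y + y^2}; counting standard monomials gives mu = 4. Corank 2; j^3 = y*(x^2 + 2*x*y + 2*y^2) splits into three distinct lines over C (the quadratic factor has nonzero discriminant), so D_4.

Type D_4, Milnor number mu = 4.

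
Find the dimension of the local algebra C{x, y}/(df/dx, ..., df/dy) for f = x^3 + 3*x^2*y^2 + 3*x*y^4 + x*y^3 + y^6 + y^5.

7

The Hessian of f at 0 is [[0, 0], [0, 0]] with rank 0, so corank 2. A Groebner basis of the Jacobian ideal J(f) in C{x,y} is {-x^2 + y^4 - y^3/3, x^3, x^2*y + x^2/3 + y^3/9, x^2 + x*y^2 + y^3/3}; counting standard monomials gives mu = 7. Corank 2; j^3 = x^3 is a perfect cube, so E-series; the 4-jet and mu = 7 give E_7.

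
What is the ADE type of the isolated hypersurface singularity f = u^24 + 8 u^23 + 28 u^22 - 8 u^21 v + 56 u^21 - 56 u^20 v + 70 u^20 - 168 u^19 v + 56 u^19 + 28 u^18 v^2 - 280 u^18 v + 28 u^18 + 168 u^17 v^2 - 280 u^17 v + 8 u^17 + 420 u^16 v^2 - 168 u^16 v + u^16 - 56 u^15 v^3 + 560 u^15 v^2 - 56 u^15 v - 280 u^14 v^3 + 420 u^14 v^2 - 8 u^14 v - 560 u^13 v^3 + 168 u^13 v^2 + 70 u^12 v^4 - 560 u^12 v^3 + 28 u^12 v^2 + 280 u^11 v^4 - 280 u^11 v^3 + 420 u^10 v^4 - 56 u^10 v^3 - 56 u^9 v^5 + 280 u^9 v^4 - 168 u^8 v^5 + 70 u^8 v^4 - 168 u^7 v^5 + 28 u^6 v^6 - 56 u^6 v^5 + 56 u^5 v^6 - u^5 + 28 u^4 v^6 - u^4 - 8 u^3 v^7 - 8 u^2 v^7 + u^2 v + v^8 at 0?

The Hessian of f at 0 has rank 0. Corank 2; j^3 = u^2*v has shape L^2 M (L != M), so D-series; mu = 9 gives D_9.

D_9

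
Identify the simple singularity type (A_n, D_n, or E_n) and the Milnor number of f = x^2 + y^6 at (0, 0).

Type A5, Milnor number mu = 5.

The Hessian of f at 0 has rank 1. Corank 1: A-series; mu = 5 gives A_5.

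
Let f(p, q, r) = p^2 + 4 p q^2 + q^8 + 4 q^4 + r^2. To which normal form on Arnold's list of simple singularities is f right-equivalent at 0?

The Hessian of f at 0 is [[2, 0, 0], [0, 0, 0], [0, 0, 2]] with rank 2, so corank 1. A Groebner basis of the Jacobian ideal J(f) in C{p,q,r} is {p^4, p^3*q, p/2 + q^2, r}; counting standard monomials gives mu = 7. Corank 1: A-series; mu = 7 gives A_7.

A7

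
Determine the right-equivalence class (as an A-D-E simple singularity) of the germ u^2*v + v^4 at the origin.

D_{5}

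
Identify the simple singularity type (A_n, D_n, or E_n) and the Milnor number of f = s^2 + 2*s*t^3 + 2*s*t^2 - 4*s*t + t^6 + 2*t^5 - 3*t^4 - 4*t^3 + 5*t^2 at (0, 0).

Type A_1, Milnor number mu = 1.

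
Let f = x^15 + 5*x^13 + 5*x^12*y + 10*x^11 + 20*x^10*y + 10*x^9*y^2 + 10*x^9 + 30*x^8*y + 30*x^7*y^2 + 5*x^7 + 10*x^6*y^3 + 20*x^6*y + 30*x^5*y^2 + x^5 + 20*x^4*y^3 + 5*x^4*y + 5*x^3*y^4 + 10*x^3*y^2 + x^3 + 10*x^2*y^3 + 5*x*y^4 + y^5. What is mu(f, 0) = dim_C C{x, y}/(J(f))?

The Hessian of f at 0 is [[0, 0], [0, 0]] with rank 0, so corank 2. A Groebner basis of the Jacobian ideal J(f) in C{x,y} is {y^5, x*y^3 + y^4/4, x^2}; counting standard monomials gives mu = 8. Corank 2; j^3 = x^3 is a perfect cube, so E-series; the 5-jet and mu = 8 give E_8.

8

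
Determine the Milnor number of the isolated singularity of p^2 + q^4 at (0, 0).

3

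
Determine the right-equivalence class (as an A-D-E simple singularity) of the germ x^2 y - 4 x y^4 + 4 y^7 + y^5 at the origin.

The Hessian of f at 0 has rank 0. Corank 2; j^3 = x^2*y has shape L^2 M (L != M), so D-series; mu = 6 gives D_6.

D_{6}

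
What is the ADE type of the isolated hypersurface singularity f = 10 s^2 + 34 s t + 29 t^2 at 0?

A_{1}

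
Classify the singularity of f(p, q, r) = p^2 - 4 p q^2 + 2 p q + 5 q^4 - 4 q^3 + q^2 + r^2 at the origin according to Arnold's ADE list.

A_{3}

The Hessian of f at 0 is [[2, 2, 0], [2, 2, 0], [0, 0, 2]] with rank 2, so corank 1. A Groebner basis of the Jacobian ideal J(f) in C{p,q,r} is {p^2 - p/2 - q/2, p*q + p/2 + q/2, -p/2 + q^2 - q/2, r}; counting standard monomials gives mu = 3. Corank 1: A-series; mu = 3 gives A_3.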